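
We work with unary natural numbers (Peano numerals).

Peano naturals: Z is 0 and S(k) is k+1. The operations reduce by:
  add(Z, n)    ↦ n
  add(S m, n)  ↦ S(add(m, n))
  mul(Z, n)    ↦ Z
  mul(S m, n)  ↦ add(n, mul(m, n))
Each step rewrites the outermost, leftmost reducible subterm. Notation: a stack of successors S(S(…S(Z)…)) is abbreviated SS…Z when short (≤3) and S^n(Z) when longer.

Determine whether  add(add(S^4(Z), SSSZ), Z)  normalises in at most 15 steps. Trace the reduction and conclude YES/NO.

Answer: YES — reaches normal form S^7(Z) in 13 ≤ 15 steps

Reduction:
  start: add(add(S^4(Z), SSSZ), Z)
  step 1: add(S(add(SSSZ, SSSZ)), Z)
  step 2: S(add(add(SSSZ, SSSZ), Z))
  step 3: S(add(S(add(SSZ, SSSZ)), Z))
  step 4: S(S(add(add(SSZ, SSSZ), Z)))
  step 5: S(S(add(S(add(SZ, SSSZ)), Z)))
  step 6: S(S(S(add(add(SZ, SSSZ), Z))))
  step 7: S(S(S(add(S(add(Z, SSSZ)), Z))))
  step 8: S(S(S(S(add(add(Z, SSSZ), Z)))))
  step 9: S(S(S(S(add(SSSZ, Z)))))
  step 10: S(S(S(S(S(add(SSZ, Z))))))
  step 11: S(S(S(S(S(S(add(SZ, Z)))))))
  step 12: S(S(S(S(S(S(S(add(Z, Z))))))))
  step 13: S^7(Z)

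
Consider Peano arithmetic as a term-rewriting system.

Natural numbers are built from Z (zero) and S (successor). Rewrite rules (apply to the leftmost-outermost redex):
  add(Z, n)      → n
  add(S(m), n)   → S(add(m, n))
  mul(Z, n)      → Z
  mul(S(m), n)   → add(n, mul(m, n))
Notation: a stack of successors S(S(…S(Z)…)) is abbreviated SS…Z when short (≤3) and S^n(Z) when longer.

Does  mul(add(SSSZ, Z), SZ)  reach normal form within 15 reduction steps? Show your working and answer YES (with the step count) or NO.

  start: mul(add(SSSZ, Z), SZ)
  [1] mul(S(add(SSZ, Z)), SZ)
  [2] add(SZ, mul(add(SSZ, Z), SZ))
  [3] S(add(Z, mul(add(SSZ, Z), SZ)))
  [4] S(mul(add(SSZ, Z), SZ))
  [5] S(mul(S(add(SZ, Z)), SZ))
  [6] S(add(SZ, mul(add(SZ, Z), SZ)))
  [7] S(S(add(Z, mul(add(SZ, Z), SZ))))
  [8] S(S(mul(add(SZ, Z), SZ)))
  [9] S(S(mul(S(add(Z, Z)), SZ)))
  [10] S(S(add(SZ, mul(add(Z, Z), SZ))))
  [11] S(S(S(add(Z, mul(add(Z, Z), SZ)))))
  [12] S(S(S(mul(add(Z, Z), SZ))))
  [13] S(S(S(mul(Z, SZ))))
  [14] SSSZ

Answer: YES — reaches normal form SSSZ in 14 ≤ 15 steps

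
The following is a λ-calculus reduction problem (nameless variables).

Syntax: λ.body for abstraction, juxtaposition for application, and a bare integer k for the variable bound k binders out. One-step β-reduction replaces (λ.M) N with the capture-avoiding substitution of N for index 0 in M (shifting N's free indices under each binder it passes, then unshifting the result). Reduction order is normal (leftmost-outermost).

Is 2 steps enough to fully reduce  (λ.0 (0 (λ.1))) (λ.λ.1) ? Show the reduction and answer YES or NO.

  start: (λ.0 (0 (λ.1))) (λ.λ.1)
  →1  (λ.λ.1) ((λ.λ.1) (λ.λ.λ.1))
  →2  λ.(λ.λ.1) (λ.λ.λ.1)

Answer: NO — after 2 steps the term is λ.(λ.λ.1) (λ.λ.λ.1), not yet normal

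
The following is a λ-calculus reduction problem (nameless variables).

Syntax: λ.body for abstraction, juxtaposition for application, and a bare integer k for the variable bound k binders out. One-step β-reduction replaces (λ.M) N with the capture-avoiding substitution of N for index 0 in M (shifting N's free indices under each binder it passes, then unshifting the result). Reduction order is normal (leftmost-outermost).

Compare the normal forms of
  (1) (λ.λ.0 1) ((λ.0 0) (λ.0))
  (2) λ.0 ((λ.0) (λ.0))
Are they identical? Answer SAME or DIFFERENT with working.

Term A:
  start: (λ.λ.0 1) ((λ.0 0) (λ.0))
  step 1: λ.0 ((λ.0 0) (λ.0))
  step 2: λ.0 ((λ.0) (λ.0))
  step 3: λ.0 (λ.0)

Term B:
  start: λ.0 ((λ.0) (λ.0))
  step 1: λ.0 (λ.0)

Answer: SAME — A ⇓ λ.0 (λ.0), B ⇓ λ.0 (λ.0)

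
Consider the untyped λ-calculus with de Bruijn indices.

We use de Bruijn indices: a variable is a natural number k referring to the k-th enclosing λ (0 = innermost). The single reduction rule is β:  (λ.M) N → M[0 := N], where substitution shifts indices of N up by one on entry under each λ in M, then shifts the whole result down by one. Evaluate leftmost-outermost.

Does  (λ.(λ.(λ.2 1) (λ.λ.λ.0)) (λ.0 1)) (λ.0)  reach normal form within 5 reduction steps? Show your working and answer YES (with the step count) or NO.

Answer: YES — reaches normal form λ.0 (λ.0) in 4 ≤ 5 steps

Working:
  start: (λ.(λ.(λ.2 1) (λ.λ.λ.0)) (λ.0 1)) (λ.0)
  step 1: (λ.(λ.(λ.0) 1) (λ.λ.λ.0)) (λ.0 (λ.0))
  step 2: (λ.(λ.0) (λ.0 (λ.0))) (λ.λ.λ.0)
  step 3: (λ.0) (λ.0 (λ.0))
  step 4: λ.0 (λ.0)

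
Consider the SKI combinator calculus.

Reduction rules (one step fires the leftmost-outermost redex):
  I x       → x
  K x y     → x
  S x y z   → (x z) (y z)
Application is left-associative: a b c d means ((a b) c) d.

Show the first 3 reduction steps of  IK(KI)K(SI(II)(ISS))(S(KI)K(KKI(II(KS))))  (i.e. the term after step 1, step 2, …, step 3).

Answer: after 3 steps: I(S(KI)K(KKI(II(KS))))

Derivation:
  start: IK(KI)K(SI(II)(ISS))(S(KI)K(KKI(II(KS))))
  step 1: K(KI)K(SI(II)(ISS))(S(KI)K(KKI(II(KS))))
  step 2: KI(SI(II)(ISS))(S(KI)K(KKI(II(KS))))
  step 3: I(S(KI)K(KKI(II(KS))))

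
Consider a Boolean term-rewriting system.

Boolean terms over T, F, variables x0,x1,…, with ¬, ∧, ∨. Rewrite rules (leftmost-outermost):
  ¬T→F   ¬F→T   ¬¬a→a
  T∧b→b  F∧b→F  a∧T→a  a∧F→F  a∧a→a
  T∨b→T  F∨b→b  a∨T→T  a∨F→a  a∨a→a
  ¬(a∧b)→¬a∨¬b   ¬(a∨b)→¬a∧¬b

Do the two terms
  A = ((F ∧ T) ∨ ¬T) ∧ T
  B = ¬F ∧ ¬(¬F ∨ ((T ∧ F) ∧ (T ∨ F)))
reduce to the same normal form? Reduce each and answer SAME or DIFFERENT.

Answer: SAME — A ⇓ F, B ⇓ F

Reduction:
Term A:
  start: ((F ∧ T) ∨ ¬T) ∧ T
  step 1: (F ∧ T) ∨ ¬T
  step 2: F ∨ ¬T
  step 3: ¬T
  step 4: F

Term B:
  start: ¬F ∧ ¬(¬F ∨ ((T ∧ F) ∧ (T ∨ F)))
  step 1: T ∧ ¬(¬F ∨ ((T ∧ F) ∧ (T ∨ F)))
  step 2: ¬(¬F ∨ ((T ∧ F) ∧ (T ∨ F)))
  step 3: ¬¬F ∧ ¬((T ∧ F) ∧ (T ∨ F))
  step 4: F ∧ ¬((T ∧ F) ∧ (T ∨ F))
  step 5: F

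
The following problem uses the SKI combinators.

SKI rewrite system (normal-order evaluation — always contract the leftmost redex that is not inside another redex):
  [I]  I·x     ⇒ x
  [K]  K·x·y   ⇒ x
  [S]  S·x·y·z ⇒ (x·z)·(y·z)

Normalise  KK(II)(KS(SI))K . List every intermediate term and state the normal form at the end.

Answer: normal form = S  (in 3 steps)

Working:
  start: KK(II)(KS(SI))K
  [1] K(KS(SI))K
  [2] KS(SI)
  [3] S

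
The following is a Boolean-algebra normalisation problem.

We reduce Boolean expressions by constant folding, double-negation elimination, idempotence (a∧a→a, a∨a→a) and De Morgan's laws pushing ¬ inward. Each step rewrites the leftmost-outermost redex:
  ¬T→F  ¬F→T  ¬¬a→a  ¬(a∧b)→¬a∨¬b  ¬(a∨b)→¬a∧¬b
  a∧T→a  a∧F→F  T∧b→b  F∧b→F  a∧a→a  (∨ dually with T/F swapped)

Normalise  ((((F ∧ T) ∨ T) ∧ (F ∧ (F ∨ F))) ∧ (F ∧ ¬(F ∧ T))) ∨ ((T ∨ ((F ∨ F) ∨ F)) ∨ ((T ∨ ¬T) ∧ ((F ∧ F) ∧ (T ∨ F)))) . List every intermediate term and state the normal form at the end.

Answer: normal form = T  (in 7 steps)

Working:
  start: ((((F ∧ T) ∨ T) ∧ (F ∧ (F ∨ F))) ∧ (F ∧ ¬(F ∧ T))) ∨ ((T ∨ ((F ∨ F) ∨ F)) ∨ ((T ∨ ¬T) ∧ ((F ∧ F) ∧ (T ∨ F))))
  [1] ((T ∧ (F ∧ (F ∨ F))) ∧ (F ∧ ¬(F ∧ T))) ∨ ((T ∨ ((F ∨ F) ∨ F)) ∨ ((T ∨ ¬T) ∧ ((F ∧ F) ∧ (T ∨ F))))
  [2] ((F ∧ (F ∨ F)) ∧ (F ∧ ¬(F ∧ T))) ∨ ((T ∨ ((F ∨ F) ∨ F)) ∨ ((T ∨ ¬T) ∧ ((F ∧ F) ∧ (T ∨ F))))
  [3] (F ∧ (F ∧ ¬(F ∧ T))) ∨ ((T ∨ ((F ∨ F) ∨ F)) ∨ ((T ∨ ¬T) ∧ ((F ∧ F) ∧ (T ∨ F))))
  [4] F ∨ ((T ∨ ((F ∨ F) ∨ F)) ∨ ((T ∨ ¬T) ∧ ((F ∧ F) ∧ (T ∨ F))))
  [5] (T ∨ ((F ∨ F) ∨ F)) ∨ ((T ∨ ¬T) ∧ ((F ∧ F) ∧ (T ∨ F)))
  [6] T ∨ ((T ∨ ¬T) ∧ ((F ∧ F) ∧ (T ∨ F)))
  [7] T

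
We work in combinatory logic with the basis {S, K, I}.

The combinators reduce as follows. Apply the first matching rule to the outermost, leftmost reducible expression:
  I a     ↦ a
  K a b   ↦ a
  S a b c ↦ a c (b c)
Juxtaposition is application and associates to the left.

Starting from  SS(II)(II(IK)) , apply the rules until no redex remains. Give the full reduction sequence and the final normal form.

  start: SS(II)(II(IK))
  step 1: S(II(IK))(II(II(IK)))
  step 2: S(I(IK))(II(II(IK)))
  step 3: S(IK)(II(II(IK)))
  step 4: SK(II(II(IK)))
  step 5: SK(I(II(IK)))
  step 6: SK(II(IK))
  step 7: SK(I(IK))
  step 8: SK(IK)
  step 9: SKK

Answer: normal form = SKK  (in 9 steps)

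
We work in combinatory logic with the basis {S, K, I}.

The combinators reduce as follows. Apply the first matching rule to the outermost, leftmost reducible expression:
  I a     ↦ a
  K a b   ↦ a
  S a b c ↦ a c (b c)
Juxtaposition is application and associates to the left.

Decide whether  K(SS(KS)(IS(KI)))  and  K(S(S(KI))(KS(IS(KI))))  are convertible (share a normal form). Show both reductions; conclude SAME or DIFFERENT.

Answer: SAME — A ⇓ K(S(S(KI))S), B ⇓ K(S(S(KI))S)

Working:
Term A:
  start: K(SS(KS)(IS(KI)))
  [1] K(S(IS(KI))(KS(IS(KI))))
  [2] K(S(S(KI))(KS(IS(KI))))
  [3] K(S(S(KI))S)

Term B:
  start: K(S(S(KI))(KS(IS(KI))))
  [1] K(S(S(KI))S)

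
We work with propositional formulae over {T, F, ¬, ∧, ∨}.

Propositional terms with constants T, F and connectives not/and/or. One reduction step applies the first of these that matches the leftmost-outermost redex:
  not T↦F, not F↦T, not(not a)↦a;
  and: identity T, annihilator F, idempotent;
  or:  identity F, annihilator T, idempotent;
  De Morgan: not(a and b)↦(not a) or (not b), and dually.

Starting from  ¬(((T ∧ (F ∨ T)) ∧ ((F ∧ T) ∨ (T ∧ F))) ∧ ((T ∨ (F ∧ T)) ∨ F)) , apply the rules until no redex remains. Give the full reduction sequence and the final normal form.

Answer: normal form = T  (in 20 steps)

Derivation:
  start: ¬(((T ∧ (F ∨ T)) ∧ ((F ∧ T) ∨ (T ∧ F))) ∧ ((T ∨ (F ∧ T)) ∨ F))
  →1  ¬((T ∧ (F ∨ T)) ∧ ((F ∧ T) ∨ (T ∧ F))) ∨ ¬((T ∨ (F ∧ T)) ∨ F)
  →2  (¬(T ∧ (F ∨ T)) ∨ ¬((F ∧ T) ∨ (T ∧ F))) ∨ ¬((T ∨ (F ∧ T)) ∨ F)
  →3  ((¬T ∨ ¬(F ∨ T)) ∨ ¬((F ∧ T) ∨ (T ∧ F))) ∨ ¬((T ∨ (F ∧ T)) ∨ F)
  →4  ((F ∨ ¬(F ∨ T)) ∨ ¬((F ∧ T) ∨ (T ∧ F))) ∨ ¬((T ∨ (F ∧ T)) ∨ F)
  →5  (¬(F ∨ T) ∨ ¬((F ∧ T) ∨ (T ∧ F))) ∨ ¬((T ∨ (F ∧ T)) ∨ F)
  →6  ((¬F ∧ ¬T) ∨ ¬((F ∧ T) ∨ (T ∧ F))) ∨ ¬((T ∨ (F ∧ T)) ∨ F)
  →7  ((T ∧ ¬T) ∨ ¬((F ∧ T) ∨ (T ∧ F))) ∨ ¬((T ∨ (F ∧ T)) ∨ F)
  →8  (¬T ∨ ¬((F ∧ T) ∨ (T ∧ F))) ∨ ¬((T ∨ (F ∧ T)) ∨ F)
  →9  (F ∨ ¬((F ∧ T) ∨ (T ∧ F))) ∨ ¬((T ∨ (F ∧ T)) ∨ F)
  →10  ¬((F ∧ T) ∨ (T ∧ F)) ∨ ¬((T ∨ (F ∧ T)) ∨ F)
  →11  (¬(F ∧ T) ∧ ¬(T ∧ F)) ∨ ¬((T ∨ (F ∧ T)) ∨ F)
  →12  ((¬F ∨ ¬T) ∧ ¬(T ∧ F)) ∨ ¬((T ∨ (F ∧ T)) ∨ F)
  →13  ((T ∨ ¬T) ∧ ¬(T ∧ F)) ∨ ¬((T ∨ (F ∧ T)) ∨ F)
  →14  (T ∧ ¬(T ∧ F)) ∨ ¬((T ∨ (F ∧ T)) ∨ F)
  →15  ¬(T ∧ F) ∨ ¬((T ∨ (F ∧ T)) ∨ F)
  →16  (¬T ∨ ¬F) ∨ ¬((T ∨ (F ∧ T)) ∨ F)
  →17  (F ∨ ¬F) ∨ ¬((T ∨ (F ∧ T)) ∨ F)
  →18  ¬F ∨ ¬((T ∨ (F ∧ T)) ∨ F)
  →19  T ∨ ¬((T ∨ (F ∧ T)) ∨ F)
  →20  T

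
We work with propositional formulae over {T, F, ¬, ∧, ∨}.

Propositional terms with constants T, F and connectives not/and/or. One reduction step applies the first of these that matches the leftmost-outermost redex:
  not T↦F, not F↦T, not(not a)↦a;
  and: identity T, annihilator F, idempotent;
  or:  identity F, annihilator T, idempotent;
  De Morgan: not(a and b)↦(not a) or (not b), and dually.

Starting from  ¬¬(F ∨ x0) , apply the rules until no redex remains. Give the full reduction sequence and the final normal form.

  start: ¬¬(F ∨ x0)
  step 1: F ∨ x0
  step 2: x0

Answer: normal form = x0  (in 2 steps)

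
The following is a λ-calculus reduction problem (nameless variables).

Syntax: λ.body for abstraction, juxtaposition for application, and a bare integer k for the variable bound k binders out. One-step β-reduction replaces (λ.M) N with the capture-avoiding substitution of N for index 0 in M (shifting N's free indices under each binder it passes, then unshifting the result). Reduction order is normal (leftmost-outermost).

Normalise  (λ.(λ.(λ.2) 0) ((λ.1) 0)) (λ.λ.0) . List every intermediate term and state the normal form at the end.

Answer: normal form = λ.λ.0  (in 3 steps)

Working:
  start: (λ.(λ.(λ.2) 0) ((λ.1) 0)) (λ.λ.0)
  step 1: (λ.(λ.λ.λ.0) 0) ((λ.λ.λ.0) (λ.λ.0))
  step 2: (λ.λ.λ.0) ((λ.λ.λ.0) (λ.λ.0))
  step 3: λ.λ.0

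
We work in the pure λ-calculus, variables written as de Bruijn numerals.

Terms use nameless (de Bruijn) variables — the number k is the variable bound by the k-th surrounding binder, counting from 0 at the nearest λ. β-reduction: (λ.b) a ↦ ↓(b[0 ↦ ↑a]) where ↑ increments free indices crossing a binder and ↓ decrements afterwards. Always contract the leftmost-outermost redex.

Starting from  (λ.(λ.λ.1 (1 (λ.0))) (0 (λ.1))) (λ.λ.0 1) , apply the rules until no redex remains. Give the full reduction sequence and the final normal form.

  start: (λ.(λ.λ.1 (1 (λ.0))) (0 (λ.1))) (λ.λ.0 1)
  [1] (λ.λ.1 (1 (λ.0))) ((λ.λ.0 1) (λ.λ.λ.0 1))
  [2] λ.(λ.λ.0 1) (λ.λ.λ.0 1) ((λ.λ.0 1) (λ.λ.λ.0 1) (λ.0))
  [3] λ.(λ.0 (λ.λ.λ.0 1)) ((λ.λ.0 1) (λ.λ.λ.0 1) (λ.0))
  [4] λ.(λ.λ.0 1) (λ.λ.λ.0 1) (λ.0) (λ.λ.λ.0 1)
  [5] λ.(λ.0 (λ.λ.λ.0 1)) (λ.0) (λ.λ.λ.0 1)
  [6] λ.(λ.0) (λ.λ.λ.0 1) (λ.λ.λ.0 1)
  [7] λ.(λ.λ.λ.0 1) (λ.λ.λ.0 1)
  [8] λ.λ.λ.0 1

Answer: normal form = λ.λ.λ.0 1  (in 8 steps)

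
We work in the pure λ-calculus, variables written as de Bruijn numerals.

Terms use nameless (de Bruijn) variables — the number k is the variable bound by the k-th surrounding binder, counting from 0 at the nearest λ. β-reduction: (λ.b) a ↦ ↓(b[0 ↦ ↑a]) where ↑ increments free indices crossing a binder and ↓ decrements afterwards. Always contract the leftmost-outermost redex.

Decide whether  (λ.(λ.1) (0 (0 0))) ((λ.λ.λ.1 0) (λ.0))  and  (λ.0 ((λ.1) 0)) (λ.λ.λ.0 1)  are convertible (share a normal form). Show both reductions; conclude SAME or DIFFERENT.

Term A:
  start: (λ.(λ.1) (0 (0 0))) ((λ.λ.λ.1 0) (λ.0))
  step 1: (λ.(λ.λ.λ.1 0) (λ.0)) ((λ.λ.λ.1 0) (λ.0) ((λ.λ.λ.1 0) (λ.0) ((λ.λ.λ.1 0) (λ.0))))
  step 2: (λ.λ.λ.1 0) (λ.0)
  step 3: λ.λ.1 0

Term B:
  start: (λ.0 ((λ.1) 0)) (λ.λ.λ.0 1)
  step 1: (λ.λ.λ.0 1) ((λ.λ.λ.λ.0 1) (λ.λ.λ.0 1))
  step 2: λ.λ.0 1

Answer: DIFFERENT — A ⇓ λ.λ.1 0, B ⇓ λ.λ.0 1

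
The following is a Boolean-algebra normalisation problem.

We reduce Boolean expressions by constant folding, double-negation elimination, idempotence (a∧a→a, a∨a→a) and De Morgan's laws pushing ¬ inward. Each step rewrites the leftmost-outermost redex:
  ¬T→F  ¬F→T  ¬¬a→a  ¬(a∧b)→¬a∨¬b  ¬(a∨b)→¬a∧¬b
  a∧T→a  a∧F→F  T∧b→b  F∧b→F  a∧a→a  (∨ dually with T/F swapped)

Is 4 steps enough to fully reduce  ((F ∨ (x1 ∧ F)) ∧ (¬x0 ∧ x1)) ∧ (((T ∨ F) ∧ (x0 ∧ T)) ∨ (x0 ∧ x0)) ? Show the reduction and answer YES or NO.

Answer: YES — reaches normal form F in 4 ≤ 4 steps

Working:
  start: ((F ∨ (x1 ∧ F)) ∧ (¬x0 ∧ x1)) ∧ (((T ∨ F) ∧ (x0 ∧ T)) ∨ (x0 ∧ x0))
  [1] ((x1 ∧ F) ∧ (¬x0 ∧ x1)) ∧ (((T ∨ F) ∧ (x0 ∧ T)) ∨ (x0 ∧ x0))
  [2] (F ∧ (¬x0 ∧ x1)) ∧ (((T ∨ F) ∧ (x0 ∧ T)) ∨ (x0 ∧ x0))
  [3] F ∧ (((T ∨ F) ∧ (x0 ∧ T)) ∨ (x0 ∧ x0))
  [4] F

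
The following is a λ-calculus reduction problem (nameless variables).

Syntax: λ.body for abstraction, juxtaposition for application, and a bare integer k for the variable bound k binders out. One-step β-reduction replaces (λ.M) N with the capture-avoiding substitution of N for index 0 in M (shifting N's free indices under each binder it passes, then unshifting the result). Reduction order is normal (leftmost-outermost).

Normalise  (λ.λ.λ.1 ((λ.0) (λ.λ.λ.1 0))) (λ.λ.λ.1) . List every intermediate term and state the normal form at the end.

  start: (λ.λ.λ.1 ((λ.0) (λ.λ.λ.1 0))) (λ.λ.λ.1)
  step 1: λ.λ.1 ((λ.0) (λ.λ.λ.1 0))
  step 2: λ.λ.1 (λ.λ.λ.1 0)

Answer: normal form = λ.λ.1 (λ.λ.λ.1 0)  (in 2 steps)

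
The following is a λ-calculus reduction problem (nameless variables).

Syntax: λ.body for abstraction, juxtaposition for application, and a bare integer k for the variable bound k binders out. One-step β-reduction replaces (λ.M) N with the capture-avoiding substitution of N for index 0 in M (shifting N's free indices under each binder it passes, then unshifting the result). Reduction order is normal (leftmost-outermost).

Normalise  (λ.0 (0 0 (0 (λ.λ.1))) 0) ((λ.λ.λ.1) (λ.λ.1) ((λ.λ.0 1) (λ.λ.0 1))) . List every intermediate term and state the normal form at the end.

Answer: normal form = λ.0 (λ.λ.0 1)  (in 10 steps)

Derivation:
  start: (λ.0 (0 0 (0 (λ.λ.1))) 0) ((λ.λ.λ.1) (λ.λ.1) ((λ.λ.0 1) (λ.λ.0 1)))
  →1  (λ.λ.λ.1) (λ.λ.1) ((λ.λ.0 1) (λ.λ.0 1)) ((λ.λ.λ.1) (λ.λ.1) ((λ.λ.0 1) (λ.λ.0 1)) ((λ.λ.λ.1) (λ.λ.1) ((λ.λ.0 1) (λ.λ.0 1))) ((λ.λ.λ.1) (λ.λ.1) ((λ.λ.0 1) (λ.λ.0 1)) (λ.λ.1))) ((λ.λ.λ.1) (λ.λ.1) ((λ.λ.0 1) (λ.λ.0 1)))
  →2  (λ.λ.1) ((λ.λ.0 1) (λ.λ.0 1)) ((λ.λ.λ.1) (λ.λ.1) ((λ.λ.0 1) (λ.λ.0 1)) ((λ.λ.λ.1) (λ.λ.1) ((λ.λ.0 1) (λ.λ.0 1))) ((λ.λ.λ.1) (λ.λ.1) ((λ.λ.0 1) (λ.λ.0 1)) (λ.λ.1))) ((λ.λ.λ.1) (λ.λ.1) ((λ.λ.0 1) (λ.λ.0 1)))
  →3  (λ.(λ.λ.0 1) (λ.λ.0 1)) ((λ.λ.λ.1) (λ.λ.1) ((λ.λ.0 1) (λ.λ.0 1)) ((λ.λ.λ.1) (λ.λ.1) ((λ.λ.0 1) (λ.λ.0 1))) ((λ.λ.λ.1) (λ.λ.1) ((λ.λ.0 1) (λ.λ.0 1)) (λ.λ.1))) ((λ.λ.λ.1) (λ.λ.1) ((λ.λ.0 1) (λ.λ.0 1)))
  →4  (λ.λ.0 1) (λ.λ.0 1) ((λ.λ.λ.1) (λ.λ.1) ((λ.λ.0 1) (λ.λ.0 1)))
  →5  (λ.0 (λ.λ.0 1)) ((λ.λ.λ.1) (λ.λ.1) ((λ.λ.0 1) (λ.λ.0 1)))
  →6  (λ.λ.λ.1) (λ.λ.1) ((λ.λ.0 1) (λ.λ.0 1)) (λ.λ.0 1)
  →7  (λ.λ.1) ((λ.λ.0 1) (λ.λ.0 1)) (λ.λ.0 1)
  →8  (λ.(λ.λ.0 1) (λ.λ.0 1)) (λ.λ.0 1)
  →9  (λ.λ.0 1) (λ.λ.0 1)
  →10  λ.0 (λ.λ.0 1)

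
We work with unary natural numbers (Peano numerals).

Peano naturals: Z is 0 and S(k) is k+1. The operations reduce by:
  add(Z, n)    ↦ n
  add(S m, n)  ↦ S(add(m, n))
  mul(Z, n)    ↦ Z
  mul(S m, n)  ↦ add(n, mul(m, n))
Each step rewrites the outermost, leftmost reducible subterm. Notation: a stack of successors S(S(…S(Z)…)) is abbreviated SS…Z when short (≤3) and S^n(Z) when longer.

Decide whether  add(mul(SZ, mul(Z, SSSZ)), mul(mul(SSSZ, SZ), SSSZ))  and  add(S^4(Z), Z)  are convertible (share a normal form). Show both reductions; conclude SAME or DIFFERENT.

Answer: DIFFERENT — A ⇓ S^9(Z), B ⇓ S^4(Z)

Working:
Term A:
  start: add(mul(SZ, mul(Z, SSSZ)), mul(mul(SSSZ, SZ), SSSZ))
  [1] add(add(mul(Z, SSSZ), mul(Z, mul(Z, SSSZ))), mul(mul(SSSZ, SZ), SSSZ))
  [2] add(add(Z, mul(Z, mul(Z, SSSZ))), mul(mul(SSSZ, SZ), SSSZ))
  [3] add(mul(Z, mul(Z, SSSZ)), mul(mul(SSSZ, SZ), SSSZ))
  [4] add(Z, mul(mul(SSSZ, SZ), SSSZ))
  [5] mul(mul(SSSZ, SZ), SSSZ)
  [6] mul(add(SZ, mul(SSZ, SZ)), SSSZ)
  [7] mul(S(add(Z, mul(SSZ, SZ))), SSSZ)
  [8] add(SSSZ, mul(add(Z, mul(SSZ, SZ)), SSSZ))
  [9] S(add(SSZ, mul(add(Z, mul(SSZ, SZ)), SSSZ)))
  [10] S(S(add(SZ, mul(add(Z, mul(SSZ, SZ)), SSSZ))))
  [11] S(S(S(add(Z, mul(add(Z, mul(SSZ, SZ)), SSSZ)))))
  [12] S(S(S(mul(add(Z, mul(SSZ, SZ)), SSSZ))))
  [13] S(S(S(mul(mul(SSZ, SZ), SSSZ))))
  [14] S(S(S(mul(add(SZ, mul(SZ, SZ)), SSSZ))))
  [15] S(S(S(mul(S(add(Z, mul(SZ, SZ))), SSSZ))))
  [16] S(S(S(add(SSSZ, mul(add(Z, mul(SZ, SZ)), SSSZ)))))
  [17] S(S(S(S(add(SSZ, mul(add(Z, mul(SZ, SZ)), SSSZ))))))
  [18] S(S(S(S(S(add(SZ, mul(add(Z, mul(SZ, SZ)), SSSZ)))))))
  [19] S(S(S(S(S(S(add(Z, mul(add(Z, mul(SZ, SZ)), SSSZ))))))))
  [20] S(S(S(S(S(S(mul(add(Z, mul(SZ, SZ)), SSSZ)))))))
  [21] S(S(S(S(S(S(mul(mul(SZ, SZ), SSSZ)))))))
  [22] S(S(S(S(S(S(mul(add(SZ, mul(Z, SZ)), SSSZ)))))))
  [23] S(S(S(S(S(S(mul(S(add(Z, mul(Z, SZ))), SSSZ)))))))
  [24] S(S(S(S(S(S(add(SSSZ, mul(add(Z, mul(Z, SZ)), SSSZ))))))))
  [25] S(S(S(S(S(S(S(add(SSZ, mul(add(Z, mul(Z, SZ)), SSSZ)))))))))
  [26] S(S(S(S(S(S(S(S(add(SZ, mul(add(Z, mul(Z, SZ)), SSSZ))))))))))
  [27] S(S(S(S(S(S(S(S(S(add(Z, mul(add(Z, mul(Z, SZ)), SSSZ)))))))))))
  [28] S(S(S(S(S(S(S(S(S(mul(add(Z, mul(Z, SZ)), SSSZ))))))))))
  [29] S(S(S(S(S(S(S(S(S(mul(mul(Z, SZ), SSSZ))))))))))
  [30] S(S(S(S(S(S(S(S(S(mul(Z, SSSZ))))))))))
  [31] S^9(Z)

Term B:
  start: add(S^4(Z), Z)
  [1] S(add(SSSZ, Z))
  [2] S(S(add(SSZ, Z)))
  [3] S(S(S(add(SZ, Z))))
  [4] S(S(S(S(add(Z, Z)))))
  [5] S^4(Z)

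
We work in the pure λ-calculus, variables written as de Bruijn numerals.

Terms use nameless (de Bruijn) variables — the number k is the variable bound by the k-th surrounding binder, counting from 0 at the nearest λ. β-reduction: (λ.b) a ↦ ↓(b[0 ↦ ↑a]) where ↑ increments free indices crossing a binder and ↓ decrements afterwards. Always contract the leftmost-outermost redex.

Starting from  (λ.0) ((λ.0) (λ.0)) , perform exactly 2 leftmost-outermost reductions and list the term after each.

Answer: after 2 steps: λ.0

Derivation:
  start: (λ.0) ((λ.0) (λ.0))
  [1] (λ.0) (λ.0)
  [2] λ.0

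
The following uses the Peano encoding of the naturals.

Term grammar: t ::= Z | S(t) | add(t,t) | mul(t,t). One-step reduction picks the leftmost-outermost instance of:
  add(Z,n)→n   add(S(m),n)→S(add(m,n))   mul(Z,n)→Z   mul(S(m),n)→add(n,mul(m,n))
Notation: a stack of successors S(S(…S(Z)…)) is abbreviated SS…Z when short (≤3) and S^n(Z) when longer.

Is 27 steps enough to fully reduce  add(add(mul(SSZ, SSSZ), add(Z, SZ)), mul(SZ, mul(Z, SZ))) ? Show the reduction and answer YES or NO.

Answer: NO — after 27 steps the term is S(S(S(S(S(S(S(mul(SZ, mul(Z, SZ))))))))), not yet normal

Reduction:
  start: add(add(mul(SSZ, SSSZ), add(Z, SZ)), mul(SZ, mul(Z, SZ)))
  step 1: add(add(add(SSSZ, mul(SZ, SSSZ)), add(Z, SZ)), mul(SZ, mul(Z, SZ)))
  step 2: add(add(S(add(SSZ, mul(SZ, SSSZ))), add(Z, SZ)), mul(SZ, mul(Z, SZ)))
  step 3: add(S(add(add(SSZ, mul(SZ, SSSZ)), add(Z, SZ))), mul(SZ, mul(Z, SZ)))
  step 4: S(add(add(add(SSZ, mul(SZ, SSSZ)), add(Z, SZ)), mul(SZ, mul(Z, SZ))))
  step 5: S(add(add(S(add(SZ, mul(SZ, SSSZ))), add(Z, SZ)), mul(SZ, mul(Z, SZ))))
  step 6: S(add(S(add(add(SZ, mul(SZ, SSSZ)), add(Z, SZ))), mul(SZ, mul(Z, SZ))))
  step 7: S(S(add(add(add(SZ, mul(SZ, SSSZ)), add(Z, SZ)), mul(SZ, mul(Z, SZ)))))
  step 8: S(S(add(add(S(add(Z, mul(SZ, SSSZ))), add(Z, SZ)), mul(SZ, mul(Z, SZ)))))
  step 9: S(S(add(S(add(add(Z, mul(SZ, SSSZ)), add(Z, SZ))), mul(SZ, mul(Z, SZ)))))
  step 10: S(S(S(add(add(add(Z, mul(SZ, SSSZ)), add(Z, SZ)), mul(SZ, mul(Z, SZ))))))
  step 11: S(S(S(add(add(mul(SZ, SSSZ), add(Z, SZ)), mul(SZ, mul(Z, SZ))))))
  step 12: S(S(S(add(add(add(SSSZ, mul(Z, SSSZ)), add(Z, SZ)), mul(SZ, mul(Z, SZ))))))
  step 13: S(S(S(add(add(S(add(SSZ, mul(Z, SSSZ))), add(Z, SZ)), mul(SZ, mul(Z, SZ))))))
  step 14: S(S(S(add(S(add(add(SSZ, mul(Z, SSSZ)), add(Z, SZ))), mul(SZ, mul(Z, SZ))))))
  step 15: S(S(S(S(add(add(add(SSZ, mul(Z, SSSZ)), add(Z, SZ)), mul(SZ, mul(Z, SZ)))))))
  step 16: S(S(S(S(add(add(S(add(SZ, mul(Z, SSSZ))), add(Z, SZ)), mul(SZ, mul(Z, SZ)))))))
  step 17: S(S(S(S(add(S(add(add(SZ, mul(Z, SSSZ)), add(Z, SZ))), mul(SZ, mul(Z, SZ)))))))
  step 18: S(S(S(S(S(add(add(add(SZ, mul(Z, SSSZ)), add(Z, SZ)), mul(SZ, mul(Z, SZ))))))))
  step 19: S(S(S(S(S(add(add(S(add(Z, mul(Z, SSSZ))), add(Z, SZ)), mul(SZ, mul(Z, SZ))))))))
  step 20: S(S(S(S(S(add(S(add(add(Z, mul(Z, SSSZ)), add(Z, SZ))), mul(SZ, mul(Z, SZ))))))))
  step 21: S(S(S(S(S(S(add(add(add(Z, mul(Z, SSSZ)), add(Z, SZ)), mul(SZ, mul(Z, SZ)))))))))
  step 22: S(S(S(S(S(S(add(add(mul(Z, SSSZ), add(Z, SZ)), mul(SZ, mul(Z, SZ)))))))))
  step 23: S(S(S(S(S(S(add(add(Z, add(Z, SZ)), mul(SZ, mul(Z, SZ)))))))))
  step 24: S(S(S(S(S(S(add(add(Z, SZ), mul(SZ, mul(Z, SZ)))))))))
  step 25: S(S(S(S(S(S(add(SZ, mul(SZ, mul(Z, SZ)))))))))
  step 26: S(S(S(S(S(S(S(add(Z, mul(SZ, mul(Z, SZ))))))))))
  step 27: S(S(S(S(S(S(S(mul(SZ, mul(Z, SZ)))))))))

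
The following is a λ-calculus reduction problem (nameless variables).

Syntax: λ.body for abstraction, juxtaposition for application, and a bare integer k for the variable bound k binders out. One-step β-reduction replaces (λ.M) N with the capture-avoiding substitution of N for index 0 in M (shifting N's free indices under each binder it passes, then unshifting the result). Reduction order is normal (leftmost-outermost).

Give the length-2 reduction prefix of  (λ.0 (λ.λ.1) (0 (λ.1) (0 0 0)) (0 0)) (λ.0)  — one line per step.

  start: (λ.0 (λ.λ.1) (0 (λ.1) (0 0 0)) (0 0)) (λ.0)
  [1] (λ.0) (λ.λ.1) ((λ.0) (λ.λ.0) ((λ.0) (λ.0) (λ.0))) ((λ.0) (λ.0))
  [2] (λ.λ.1) ((λ.0) (λ.λ.0) ((λ.0) (λ.0) (λ.0))) ((λ.0) (λ.0))

Answer: after 2 steps: (λ.λ.1) ((λ.0) (λ.λ.0) ((λ.0) (λ.0) (λ.0))) ((λ.0) (λ.0))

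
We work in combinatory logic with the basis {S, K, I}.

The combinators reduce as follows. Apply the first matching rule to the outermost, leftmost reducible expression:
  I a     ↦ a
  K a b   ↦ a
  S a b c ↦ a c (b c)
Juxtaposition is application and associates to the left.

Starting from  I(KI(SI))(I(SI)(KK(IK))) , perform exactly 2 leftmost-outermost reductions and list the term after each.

Answer: after 2 steps: I(I(SI)(KK(IK)))

Reduction:
  start: I(KI(SI))(I(SI)(KK(IK)))
  →1  KI(SI)(I(SI)(KK(IK)))
  →2  I(I(SI)(KK(IK)))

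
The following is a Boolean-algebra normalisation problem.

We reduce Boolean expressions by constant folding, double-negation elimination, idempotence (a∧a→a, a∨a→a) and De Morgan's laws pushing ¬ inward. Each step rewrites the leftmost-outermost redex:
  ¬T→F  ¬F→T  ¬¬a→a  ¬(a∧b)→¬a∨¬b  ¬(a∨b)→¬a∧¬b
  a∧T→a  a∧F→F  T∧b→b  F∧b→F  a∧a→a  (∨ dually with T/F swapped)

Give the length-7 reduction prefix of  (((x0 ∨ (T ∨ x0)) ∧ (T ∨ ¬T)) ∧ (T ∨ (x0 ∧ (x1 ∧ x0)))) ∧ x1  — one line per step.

Answer: after 7 steps: x1

Working:
  start: (((x0 ∨ (T ∨ x0)) ∧ (T ∨ ¬T)) ∧ (T ∨ (x0 ∧ (x1 ∧ x0)))) ∧ x1
  →1  (((x0 ∨ T) ∧ (T ∨ ¬T)) ∧ (T ∨ (x0 ∧ (x1 ∧ x0)))) ∧ x1
  →2  ((T ∧ (T ∨ ¬T)) ∧ (T ∨ (x0 ∧ (x1 ∧ x0)))) ∧ x1
  →3  ((T ∨ ¬T) ∧ (T ∨ (x0 ∧ (x1 ∧ x0)))) ∧ x1
  →4  (T ∧ (T ∨ (x0 ∧ (x1 ∧ x0)))) ∧ x1
  →5  (T ∨ (x0 ∧ (x1 ∧ x0))) ∧ x1
  →6  T ∧ x1
  →7  x1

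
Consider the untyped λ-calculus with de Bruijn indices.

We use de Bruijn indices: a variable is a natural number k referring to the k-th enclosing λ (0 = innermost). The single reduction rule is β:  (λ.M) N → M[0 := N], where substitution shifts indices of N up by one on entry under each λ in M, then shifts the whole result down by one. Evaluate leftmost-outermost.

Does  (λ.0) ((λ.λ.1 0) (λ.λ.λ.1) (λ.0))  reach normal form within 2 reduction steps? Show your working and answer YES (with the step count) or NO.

Answer: NO — after 2 steps the term is (λ.(λ.λ.λ.1) 0) (λ.0), not yet normal

Derivation:
  start: (λ.0) ((λ.λ.1 0) (λ.λ.λ.1) (λ.0))
  →1  (λ.λ.1 0) (λ.λ.λ.1) (λ.0)
  →2  (λ.(λ.λ.λ.1) 0) (λ.0)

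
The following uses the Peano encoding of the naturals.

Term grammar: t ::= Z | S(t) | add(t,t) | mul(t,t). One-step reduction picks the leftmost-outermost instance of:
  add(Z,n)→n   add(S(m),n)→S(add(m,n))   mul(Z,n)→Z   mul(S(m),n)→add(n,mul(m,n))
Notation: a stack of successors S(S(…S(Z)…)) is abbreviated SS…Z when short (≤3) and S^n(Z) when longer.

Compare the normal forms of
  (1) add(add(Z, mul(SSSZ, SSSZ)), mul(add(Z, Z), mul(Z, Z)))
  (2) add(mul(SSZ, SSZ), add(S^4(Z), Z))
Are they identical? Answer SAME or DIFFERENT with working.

Answer: DIFFERENT — A ⇓ S^9(Z), B ⇓ S^8(Z)

Derivation:
Term A:
  start: add(add(Z, mul(SSSZ, SSSZ)), mul(add(Z, Z), mul(Z, Z)))
  step 1: add(mul(SSSZ, SSSZ), mul(add(Z, Z), mul(Z, Z)))
  step 2: add(add(SSSZ, mul(SSZ, SSSZ)), mul(add(Z, Z), mul(Z, Z)))
  step 3: add(S(add(SSZ, mul(SSZ, SSSZ))), mul(add(Z, Z), mul(Z, Z)))
  step 4: S(add(add(SSZ, mul(SSZ, SSSZ)), mul(add(Z, Z), mul(Z, Z))))
  step 5: S(add(S(add(SZ, mul(SSZ, SSSZ))), mul(add(Z, Z), mul(Z, Z))))
  step 6: S(S(add(add(SZ, mul(SSZ, SSSZ)), mul(add(Z, Z), mul(Z, Z)))))
  step 7: S(S(add(S(add(Z, mul(SSZ, SSSZ))), mul(add(Z, Z), mul(Z, Z)))))
  step 8: S(S(S(add(add(Z, mul(SSZ, SSSZ)), mul(add(Z, Z), mul(Z, Z))))))
  step 9: S(S(S(add(mul(SSZ, SSSZ), mul(add(Z, Z), mul(Z, Z))))))
  step 10: S(S(S(add(add(SSSZ, mul(SZ, SSSZ)), mul(add(Z, Z), mul(Z, Z))))))
  step 11: S(S(S(add(S(add(SSZ, mul(SZ, SSSZ))), mul(add(Z, Z), mul(Z, Z))))))
  step 12: S(S(S(S(add(add(SSZ, mul(SZ, SSSZ)), mul(add(Z, Z), mul(Z, Z)))))))
  step 13: S(S(S(S(add(S(add(SZ, mul(SZ, SSSZ))), mul(add(Z, Z), mul(Z, Z)))))))
  step 14: S(S(S(S(S(add(add(SZ, mul(SZ, SSSZ)), mul(add(Z, Z), mul(Z, Z))))))))
  step 15: S(S(S(S(S(add(S(add(Z, mul(SZ, SSSZ))), mul(add(Z, Z), mul(Z, Z))))))))
  step 16: S(S(S(S(S(S(add(add(Z, mul(SZ, SSSZ)), mul(add(Z, Z), mul(Z, Z)))))))))
  step 17: S(S(S(S(S(S(add(mul(SZ, SSSZ), mul(add(Z, Z), mul(Z, Z)))))))))
  step 18: S(S(S(S(S(S(add(add(SSSZ, mul(Z, SSSZ)), mul(add(Z, Z), mul(Z, Z)))))))))
  step 19: S(S(S(S(S(S(add(S(add(SSZ, mul(Z, SSSZ))), mul(add(Z, Z), mul(Z, Z)))))))))
  step 20: S(S(S(S(S(S(S(add(add(SSZ, mul(Z, SSSZ)), mul(add(Z, Z), mul(Z, Z))))))))))
  step 21: S(S(S(S(S(S(S(add(S(add(SZ, mul(Z, SSSZ))), mul(add(Z, Z), mul(Z, Z))))))))))
  step 22: S(S(S(S(S(S(S(S(add(add(SZ, mul(Z, SSSZ)), mul(add(Z, Z), mul(Z, Z)))))))))))
  step 23: S(S(S(S(S(S(S(S(add(S(add(Z, mul(Z, SSSZ))), mul(add(Z, Z), mul(Z, Z)))))))))))
  step 24: S(S(S(S(S(S(S(S(S(add(add(Z, mul(Z, SSSZ)), mul(add(Z, Z), mul(Z, Z))))))))))))
  step 25: S(S(S(S(S(S(S(S(S(add(mul(Z, SSSZ), mul(add(Z, Z), mul(Z, Z))))))))))))
  step 26: S(S(S(S(S(S(S(S(S(add(Z, mul(add(Z, Z), mul(Z, Z))))))))))))
  step 27: S(S(S(S(S(S(S(S(S(mul(add(Z, Z), mul(Z, Z)))))))))))
  step 28: S(S(S(S(S(S(S(S(S(mul(Z, mul(Z, Z)))))))))))
  step 29: S^9(Z)

Term B:
  start: add(mul(SSZ, SSZ), add(S^4(Z), Z))
  step 1: add(add(SSZ, mul(SZ, SSZ)), add(S^4(Z), Z))
  step 2: add(S(add(SZ, mul(SZ, SSZ))), add(S^4(Z), Z))
  step 3: S(add(add(SZ, mul(SZ, SSZ)), add(S^4(Z), Z)))
  step 4: S(add(S(add(Z, mul(SZ, SSZ))), add(S^4(Z), Z)))
  step 5: S(S(add(add(Z, mul(SZ, SSZ)), add(S^4(Z), Z))))
  step 6: S(S(add(mul(SZ, SSZ), add(S^4(Z), Z))))
  step 7: S(S(add(add(SSZ, mul(Z, SSZ)), add(S^4(Z), Z))))
  step 8: S(S(add(S(add(SZ, mul(Z, SSZ))), add(S^4(Z), Z))))
  step 9: S(S(S(add(add(SZ, mul(Z, SSZ)), add(S^4(Z), Z)))))
  step 10: S(S(S(add(S(add(Z, mul(Z, SSZ))), add(S^4(Z), Z)))))
  step 11: S(S(S(S(add(add(Z, mul(Z, SSZ)), add(S^4(Z), Z))))))
  step 12: S(S(S(S(add(mul(Z, SSZ), add(S^4(Z), Z))))))
  step 13: S(S(S(S(add(Z, add(S^4(Z), Z))))))
  step 14: S(S(S(S(add(S^4(Z), Z)))))
  step 15: S(S(S(S(S(add(SSSZ, Z))))))
  step 16: S(S(S(S(S(S(add(SSZ, Z)))))))
  step 17: S(S(S(S(S(S(S(add(SZ, Z))))))))
  step 18: S(S(S(S(S(S(S(S(add(Z, Z)))))))))
  step 19: S^8(Z)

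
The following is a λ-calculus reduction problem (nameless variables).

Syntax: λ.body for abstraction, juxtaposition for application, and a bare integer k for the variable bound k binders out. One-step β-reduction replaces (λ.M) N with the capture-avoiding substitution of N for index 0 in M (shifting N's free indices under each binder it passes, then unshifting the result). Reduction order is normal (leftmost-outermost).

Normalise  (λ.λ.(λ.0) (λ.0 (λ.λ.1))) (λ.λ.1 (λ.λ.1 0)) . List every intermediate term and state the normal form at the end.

Answer: normal form = λ.λ.0 (λ.λ.1)  (in 2 steps)

Derivation:
  start: (λ.λ.(λ.0) (λ.0 (λ.λ.1))) (λ.λ.1 (λ.λ.1 0))
  →1  λ.(λ.0) (λ.0 (λ.λ.1))
  →2  λ.λ.0 (λ.λ.1)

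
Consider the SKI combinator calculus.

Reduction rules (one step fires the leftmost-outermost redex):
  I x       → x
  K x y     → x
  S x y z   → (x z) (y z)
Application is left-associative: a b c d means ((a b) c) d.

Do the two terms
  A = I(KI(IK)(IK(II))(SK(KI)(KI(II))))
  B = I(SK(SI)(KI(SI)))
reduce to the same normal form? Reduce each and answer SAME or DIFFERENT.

Answer: SAME — A ⇓ I, B ⇓ I

Derivation:
Term A:
  start: I(KI(IK)(IK(II))(SK(KI)(KI(II))))
  [1] KI(IK)(IK(II))(SK(KI)(KI(II)))
  [2] I(IK(II))(SK(KI)(KI(II)))
  [3] IK(II)(SK(KI)(KI(II)))
  [4] K(II)(SK(KI)(KI(II)))
  [5] II
  [6] I

Term B:
  start: I(SK(SI)(KI(SI)))
  [1] SK(SI)(KI(SI))
  [2] K(KI(SI))(SI(KI(SI)))
  [3] KI(SI)
  [4] I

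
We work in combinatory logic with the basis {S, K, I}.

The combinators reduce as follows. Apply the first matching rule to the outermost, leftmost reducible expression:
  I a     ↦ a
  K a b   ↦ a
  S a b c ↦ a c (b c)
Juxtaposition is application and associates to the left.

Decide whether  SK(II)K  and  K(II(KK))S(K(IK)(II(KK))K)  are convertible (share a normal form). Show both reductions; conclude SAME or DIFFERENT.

Answer: SAME — A ⇓ K, B ⇓ K

Derivation:
Term A:
  start: SK(II)K
  step 1: KK(IIK)
  step 2: K

Term B:
  start: K(II(KK))S(K(IK)(II(KK))K)
  step 1: II(KK)(K(IK)(II(KK))K)
  step 2: I(KK)(K(IK)(II(KK))K)
  step 3: KK(K(IK)(II(KK))K)
  step 4: K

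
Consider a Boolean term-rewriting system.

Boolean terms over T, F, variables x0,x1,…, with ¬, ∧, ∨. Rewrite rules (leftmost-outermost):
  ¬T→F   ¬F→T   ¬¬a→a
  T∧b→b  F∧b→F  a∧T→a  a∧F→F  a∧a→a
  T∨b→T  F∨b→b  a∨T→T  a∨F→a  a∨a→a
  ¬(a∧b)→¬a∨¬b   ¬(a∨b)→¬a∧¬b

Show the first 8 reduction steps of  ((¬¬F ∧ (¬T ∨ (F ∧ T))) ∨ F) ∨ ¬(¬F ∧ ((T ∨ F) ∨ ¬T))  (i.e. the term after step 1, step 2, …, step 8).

Answer: after 8 steps: ¬(T ∨ F) ∧ ¬¬T

Derivation:
  start: ((¬¬F ∧ (¬T ∨ (F ∧ T))) ∨ F) ∨ ¬(¬F ∧ ((T ∨ F) ∨ ¬T))
  [1] (¬¬F ∧ (¬T ∨ (F ∧ T))) ∨ ¬(¬F ∧ ((T ∨ F) ∨ ¬T))
  [2] (F ∧ (¬T ∨ (F ∧ T))) ∨ ¬(¬F ∧ ((T ∨ F) ∨ ¬T))
  [3] F ∨ ¬(¬F ∧ ((T ∨ F) ∨ ¬T))
  [4] ¬(¬F ∧ ((T ∨ F) ∨ ¬T))
  [5] ¬¬F ∨ ¬((T ∨ F) ∨ ¬T)
  [6] F ∨ ¬((T ∨ F) ∨ ¬T)
  [7] ¬((T ∨ F) ∨ ¬T)
  [8] ¬(T ∨ F) ∧ ¬¬T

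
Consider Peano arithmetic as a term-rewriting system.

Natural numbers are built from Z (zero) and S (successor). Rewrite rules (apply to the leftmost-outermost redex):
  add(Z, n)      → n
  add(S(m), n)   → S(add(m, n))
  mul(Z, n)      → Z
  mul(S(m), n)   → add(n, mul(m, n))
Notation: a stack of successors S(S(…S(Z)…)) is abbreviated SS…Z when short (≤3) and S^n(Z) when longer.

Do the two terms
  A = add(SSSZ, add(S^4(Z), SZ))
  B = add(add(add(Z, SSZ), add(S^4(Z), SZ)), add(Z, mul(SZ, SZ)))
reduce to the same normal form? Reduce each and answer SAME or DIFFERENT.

Answer: SAME — A ⇓ S^8(Z), B ⇓ S^8(Z)

Reduction:
Term A:
  start: add(SSSZ, add(S^4(Z), SZ))
  →1  S(add(SSZ, add(S^4(Z), SZ)))
  →2  S(S(add(SZ, add(S^4(Z), SZ))))
  →3  S(S(S(add(Z, add(S^4(Z), SZ)))))
  →4  S(S(S(add(S^4(Z), SZ))))
  →5  S(S(S(S(add(SSSZ, SZ)))))
  →6  S(S(S(S(S(add(SSZ, SZ))))))
  →7  S(S(S(S(S(S(add(SZ, SZ)))))))
  →8  S(S(S(S(S(S(S(add(Z, SZ))))))))
  →9  S^8(Z)

Term B:
  start: add(add(add(Z, SSZ), add(S^4(Z), SZ)), add(Z, mul(SZ, SZ)))
  →1  add(add(SSZ, add(S^4(Z), SZ)), add(Z, mul(SZ, SZ)))
  →2  add(S(add(SZ, add(S^4(Z), SZ))), add(Z, mul(SZ, SZ)))
  →3  S(add(add(SZ, add(S^4(Z), SZ)), add(Z, mul(SZ, SZ))))
  →4  S(add(S(add(Z, add(S^4(Z), SZ))), add(Z, mul(SZ, SZ))))
  →5  S(S(add(add(Z, add(S^4(Z), SZ)), add(Z, mul(SZ, SZ)))))
  →6  S(S(add(add(S^4(Z), SZ), add(Z, mul(SZ, SZ)))))
  →7  S(S(add(S(add(SSSZ, SZ)), add(Z, mul(SZ, SZ)))))
  →8  S(S(S(add(add(SSSZ, SZ), add(Z, mul(SZ, SZ))))))
  →9  S(S(S(add(S(add(SSZ, SZ)), add(Z, mul(SZ, SZ))))))
  →10  S(S(S(S(add(add(SSZ, SZ), add(Z, mul(SZ, SZ)))))))
  →11  S(S(S(S(add(S(add(SZ, SZ)), add(Z, mul(SZ, SZ)))))))
  →12  S(S(S(S(S(add(add(SZ, SZ), add(Z, mul(SZ, SZ))))))))
  →13  S(S(S(S(S(add(S(add(Z, SZ)), add(Z, mul(SZ, SZ))))))))
  →14  S(S(S(S(S(S(add(add(Z, SZ), add(Z, mul(SZ, SZ)))))))))
  →15  S(S(S(S(S(S(add(SZ, add(Z, mul(SZ, SZ)))))))))
  →16  S(S(S(S(S(S(S(add(Z, add(Z, mul(SZ, SZ))))))))))
  →17  S(S(S(S(S(S(S(add(Z, mul(SZ, SZ)))))))))
  →18  S(S(S(S(S(S(S(mul(SZ, SZ))))))))
  →19  S(S(S(S(S(S(S(add(SZ, mul(Z, SZ)))))))))
  →20  S(S(S(S(S(S(S(S(add(Z, mul(Z, SZ))))))))))
  →21  S(S(S(S(S(S(S(S(mul(Z, SZ)))))))))
  →22  S^8(Z)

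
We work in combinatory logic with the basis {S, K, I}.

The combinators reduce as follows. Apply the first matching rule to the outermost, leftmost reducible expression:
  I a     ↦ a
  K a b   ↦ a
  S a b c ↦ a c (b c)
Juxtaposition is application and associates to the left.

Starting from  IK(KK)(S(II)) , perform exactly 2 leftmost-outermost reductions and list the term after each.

Answer: after 2 steps: KK

Derivation:
  start: IK(KK)(S(II))
  [1] K(KK)(S(II))
  [2] KK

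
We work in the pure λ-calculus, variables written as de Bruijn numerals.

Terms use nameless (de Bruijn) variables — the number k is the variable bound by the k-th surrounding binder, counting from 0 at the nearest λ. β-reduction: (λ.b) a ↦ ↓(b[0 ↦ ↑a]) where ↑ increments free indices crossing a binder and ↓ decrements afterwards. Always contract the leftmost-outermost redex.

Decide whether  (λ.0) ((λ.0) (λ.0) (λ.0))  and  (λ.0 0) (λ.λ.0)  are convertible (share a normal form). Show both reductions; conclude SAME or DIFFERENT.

Answer: SAME — A ⇓ λ.0, B ⇓ λ.0

Working:
Term A:
  start: (λ.0) ((λ.0) (λ.0) (λ.0))
  step 1: (λ.0) (λ.0) (λ.0)
  step 2: (λ.0) (λ.0)
  step 3: λ.0

Term B:
  start: (λ.0 0) (λ.λ.0)
  step 1: (λ.λ.0) (λ.λ.0)
  step 2: λ.0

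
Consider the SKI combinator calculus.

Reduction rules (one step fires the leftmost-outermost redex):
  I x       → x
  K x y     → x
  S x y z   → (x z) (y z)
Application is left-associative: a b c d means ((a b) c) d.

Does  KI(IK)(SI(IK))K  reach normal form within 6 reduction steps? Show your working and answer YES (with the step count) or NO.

  start: KI(IK)(SI(IK))K
  step 1: I(SI(IK))K
  step 2: SI(IK)K
  step 3: IK(IKK)
  step 4: K(IKK)
  step 5: K(KK)

Answer: YES — reaches normal form K(KK) in 5 ≤ 6 steps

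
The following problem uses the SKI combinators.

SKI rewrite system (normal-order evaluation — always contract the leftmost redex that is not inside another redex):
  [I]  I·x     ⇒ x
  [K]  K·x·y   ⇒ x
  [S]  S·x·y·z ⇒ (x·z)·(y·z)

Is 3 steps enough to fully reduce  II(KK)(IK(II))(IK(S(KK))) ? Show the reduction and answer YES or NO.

  start: II(KK)(IK(II))(IK(S(KK)))
  step 1: I(KK)(IK(II))(IK(S(KK)))
  step 2: KK(IK(II))(IK(S(KK)))
  step 3: K(IK(S(KK)))

Answer: NO — after 3 steps the term is K(IK(S(KK))), not yet normal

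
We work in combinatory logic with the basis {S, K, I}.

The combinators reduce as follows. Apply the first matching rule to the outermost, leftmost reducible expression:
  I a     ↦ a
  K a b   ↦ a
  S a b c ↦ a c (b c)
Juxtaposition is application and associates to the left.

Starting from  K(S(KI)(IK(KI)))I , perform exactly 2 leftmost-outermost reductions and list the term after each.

Answer: after 2 steps: S(KI)(K(KI))

Working:
  start: K(S(KI)(IK(KI)))I
  →1  S(KI)(IK(KI))
  →2  S(KI)(K(KI))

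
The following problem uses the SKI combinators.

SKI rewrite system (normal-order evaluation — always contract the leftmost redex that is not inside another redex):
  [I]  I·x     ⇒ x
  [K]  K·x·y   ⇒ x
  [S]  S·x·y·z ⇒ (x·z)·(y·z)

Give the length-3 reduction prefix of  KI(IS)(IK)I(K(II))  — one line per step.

  start: KI(IS)(IK)I(K(II))
  [1] I(IK)I(K(II))
  [2] IKI(K(II))
  [3] KI(K(II))

Answer: after 3 steps: KI(K(II))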